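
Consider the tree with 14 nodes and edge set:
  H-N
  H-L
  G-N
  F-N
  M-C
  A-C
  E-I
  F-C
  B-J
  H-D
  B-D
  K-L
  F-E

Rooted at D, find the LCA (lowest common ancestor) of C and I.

Path C→root: C F N H D; path I→root: I E F N H D.
First common node: F.

F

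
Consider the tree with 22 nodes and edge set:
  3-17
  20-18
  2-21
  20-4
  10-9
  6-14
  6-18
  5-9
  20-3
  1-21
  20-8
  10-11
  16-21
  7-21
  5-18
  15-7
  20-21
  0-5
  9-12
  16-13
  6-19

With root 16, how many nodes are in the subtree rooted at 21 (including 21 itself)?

20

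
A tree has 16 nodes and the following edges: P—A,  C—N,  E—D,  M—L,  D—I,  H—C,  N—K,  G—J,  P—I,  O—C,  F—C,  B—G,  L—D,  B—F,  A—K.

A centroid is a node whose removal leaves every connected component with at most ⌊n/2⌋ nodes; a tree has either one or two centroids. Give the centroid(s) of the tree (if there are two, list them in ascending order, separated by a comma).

Removing N splits the tree into components of sizes 8, 7; the largest is 8 ≤ ⌊16/2⌋ = 8.
Its neighbour K also leaves a largest component of size 8, so both are centroids.

K, N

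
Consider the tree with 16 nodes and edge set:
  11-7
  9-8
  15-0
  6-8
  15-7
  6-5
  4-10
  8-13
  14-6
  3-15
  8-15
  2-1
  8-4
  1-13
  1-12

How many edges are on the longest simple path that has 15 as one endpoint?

Distances from 15 peak at 4, attained at 2 (12 also at distance 4).
15-8-13-1-2

4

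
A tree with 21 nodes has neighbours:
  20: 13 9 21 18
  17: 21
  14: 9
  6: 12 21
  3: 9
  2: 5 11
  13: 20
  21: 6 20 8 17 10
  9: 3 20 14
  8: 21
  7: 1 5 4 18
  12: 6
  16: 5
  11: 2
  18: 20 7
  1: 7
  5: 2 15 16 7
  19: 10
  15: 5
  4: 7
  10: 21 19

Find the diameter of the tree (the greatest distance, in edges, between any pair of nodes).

8

A longest path is 19 – 10 – 21 – 20 – 18 – 7 – 5 – 2 – 11, with 8 edges.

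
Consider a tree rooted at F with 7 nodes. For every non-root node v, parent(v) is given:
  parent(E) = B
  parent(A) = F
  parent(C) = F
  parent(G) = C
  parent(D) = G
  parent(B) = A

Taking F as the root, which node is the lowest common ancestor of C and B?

F

Ancestors of C (toward the root): C, F.
Ancestors of B: B, A, F.
The deepest node appearing in both lists is F.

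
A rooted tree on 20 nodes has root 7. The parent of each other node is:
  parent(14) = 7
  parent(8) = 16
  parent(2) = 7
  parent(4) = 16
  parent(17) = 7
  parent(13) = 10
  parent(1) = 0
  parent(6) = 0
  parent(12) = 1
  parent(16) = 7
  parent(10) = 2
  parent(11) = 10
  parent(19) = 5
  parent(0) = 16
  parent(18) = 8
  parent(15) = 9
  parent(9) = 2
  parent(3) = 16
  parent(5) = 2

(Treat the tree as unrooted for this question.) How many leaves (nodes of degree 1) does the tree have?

Degree-1 nodes: 3, 4, 6, 11, 12, 13, 14, 15, 17, 18, 19 — 11 of them.

11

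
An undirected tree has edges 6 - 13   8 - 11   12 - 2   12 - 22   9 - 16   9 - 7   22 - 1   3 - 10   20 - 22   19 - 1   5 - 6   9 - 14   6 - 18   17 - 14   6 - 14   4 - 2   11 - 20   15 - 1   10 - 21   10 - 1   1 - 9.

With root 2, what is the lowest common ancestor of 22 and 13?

Ancestors of 22 (toward the root): 22, 12, 2.
Ancestors of 13: 13, 6, 14, 9, 1, 22, 12, 2.
The deepest node appearing in both lists is 22.

22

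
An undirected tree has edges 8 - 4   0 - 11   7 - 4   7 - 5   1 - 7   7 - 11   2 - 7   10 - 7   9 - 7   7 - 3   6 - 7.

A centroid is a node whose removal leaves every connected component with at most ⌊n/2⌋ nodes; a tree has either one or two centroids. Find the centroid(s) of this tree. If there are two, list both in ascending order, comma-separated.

7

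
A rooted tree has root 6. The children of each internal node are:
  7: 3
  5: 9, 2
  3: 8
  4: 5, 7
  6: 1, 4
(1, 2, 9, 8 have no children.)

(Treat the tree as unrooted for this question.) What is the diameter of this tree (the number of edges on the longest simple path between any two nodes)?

5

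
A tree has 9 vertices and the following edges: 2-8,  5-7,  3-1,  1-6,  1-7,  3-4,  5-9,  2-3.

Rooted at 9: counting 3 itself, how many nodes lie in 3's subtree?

4

The subtree rooted at 3 contains: 3, 4, 2, 8 — 4 nodes.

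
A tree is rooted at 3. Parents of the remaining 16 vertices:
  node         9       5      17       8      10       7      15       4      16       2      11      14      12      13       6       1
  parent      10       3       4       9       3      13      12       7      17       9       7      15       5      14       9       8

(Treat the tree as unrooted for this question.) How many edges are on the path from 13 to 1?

9

13–14–15–12–5–3–10–9–8–1: 9 edges.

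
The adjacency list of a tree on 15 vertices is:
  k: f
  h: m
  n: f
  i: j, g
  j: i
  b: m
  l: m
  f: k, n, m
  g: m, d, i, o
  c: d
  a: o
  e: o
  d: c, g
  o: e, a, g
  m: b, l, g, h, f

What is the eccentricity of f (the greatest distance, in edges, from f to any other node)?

4

A farthest node from f is c (e, j, a also at distance 4).
The path f–m–g–d–c has 4 edges.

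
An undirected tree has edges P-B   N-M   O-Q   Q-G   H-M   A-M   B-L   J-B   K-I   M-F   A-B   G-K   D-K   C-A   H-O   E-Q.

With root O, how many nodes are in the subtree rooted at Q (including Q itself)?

6

Descendants of Q (including itself): Q, G, E, K, I, D. That's 6.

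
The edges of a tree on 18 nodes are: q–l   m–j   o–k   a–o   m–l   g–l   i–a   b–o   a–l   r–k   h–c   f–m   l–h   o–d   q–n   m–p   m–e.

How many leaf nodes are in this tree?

Degree-1 nodes: b, c, d, e, f, g, i, j, n, p, r — 11 of them.

11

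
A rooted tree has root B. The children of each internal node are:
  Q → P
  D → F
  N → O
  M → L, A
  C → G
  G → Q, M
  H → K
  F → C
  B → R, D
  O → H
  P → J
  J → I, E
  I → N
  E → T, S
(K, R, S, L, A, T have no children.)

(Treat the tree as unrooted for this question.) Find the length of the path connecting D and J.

6

The path is D - F - C - G - Q - P - J, which has 6 edges.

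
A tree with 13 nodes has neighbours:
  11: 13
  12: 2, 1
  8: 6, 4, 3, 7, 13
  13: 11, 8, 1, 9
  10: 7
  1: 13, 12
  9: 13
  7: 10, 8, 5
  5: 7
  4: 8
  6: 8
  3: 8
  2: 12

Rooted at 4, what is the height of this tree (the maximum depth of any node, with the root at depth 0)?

2 sits deepest: 4 – 8 – 13 – 1 – 12 – 2 — 5 edges from the root.

5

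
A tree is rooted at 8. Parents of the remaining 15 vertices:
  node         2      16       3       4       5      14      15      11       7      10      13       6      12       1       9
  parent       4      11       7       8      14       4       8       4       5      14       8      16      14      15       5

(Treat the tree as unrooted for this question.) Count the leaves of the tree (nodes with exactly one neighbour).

8

The leaves are 1, 2, 3, 6, 9, 10, 12, 13.
That is 8 leaves.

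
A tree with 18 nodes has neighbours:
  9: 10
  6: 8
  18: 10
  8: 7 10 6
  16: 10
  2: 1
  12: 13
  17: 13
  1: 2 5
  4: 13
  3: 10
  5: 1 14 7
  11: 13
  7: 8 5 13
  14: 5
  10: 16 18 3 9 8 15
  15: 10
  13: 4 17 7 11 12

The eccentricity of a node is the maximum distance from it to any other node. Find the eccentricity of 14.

5

The node farthest from 14 is 3 (18, 15, 16, 9 also at distance 5), via 14–5–7–8–10–3 — 5 edges.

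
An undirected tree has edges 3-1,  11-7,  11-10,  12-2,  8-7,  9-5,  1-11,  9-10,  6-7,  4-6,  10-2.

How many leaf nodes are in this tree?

5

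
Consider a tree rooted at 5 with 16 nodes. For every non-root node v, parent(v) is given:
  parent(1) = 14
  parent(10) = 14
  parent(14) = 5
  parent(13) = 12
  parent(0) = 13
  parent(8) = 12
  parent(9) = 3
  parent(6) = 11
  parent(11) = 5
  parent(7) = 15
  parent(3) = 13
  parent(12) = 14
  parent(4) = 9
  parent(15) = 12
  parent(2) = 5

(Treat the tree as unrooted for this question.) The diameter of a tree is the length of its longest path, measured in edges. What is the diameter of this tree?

8

A longest path is 6 - 11 - 5 - 14 - 12 - 13 - 3 - 9 - 4, with 8 edges.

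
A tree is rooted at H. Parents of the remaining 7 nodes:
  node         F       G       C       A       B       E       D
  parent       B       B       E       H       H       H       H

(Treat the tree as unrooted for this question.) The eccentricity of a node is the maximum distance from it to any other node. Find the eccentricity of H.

2

A farthest node from H is G (C, F also at distance 2).
The path H-B-G has 2 edges.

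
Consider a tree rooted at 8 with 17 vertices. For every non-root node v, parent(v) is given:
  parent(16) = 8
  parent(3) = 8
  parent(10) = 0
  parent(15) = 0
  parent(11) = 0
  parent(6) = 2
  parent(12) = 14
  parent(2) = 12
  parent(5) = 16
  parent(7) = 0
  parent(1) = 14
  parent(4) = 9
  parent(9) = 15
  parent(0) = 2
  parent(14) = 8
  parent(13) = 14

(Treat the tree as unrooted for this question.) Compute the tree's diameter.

BFS from 5 reaches 4 last, at distance 9; BFS from 4 confirms no node is farther.
Path: 5–16–8–14–12–2–0–15–9–4.

9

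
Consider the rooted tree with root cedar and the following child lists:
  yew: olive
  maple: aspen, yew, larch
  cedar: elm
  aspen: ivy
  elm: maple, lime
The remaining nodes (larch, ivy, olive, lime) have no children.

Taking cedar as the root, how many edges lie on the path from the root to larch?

3

Path from cedar to larch: cedar–elm–maple–larch, which has 3 edges.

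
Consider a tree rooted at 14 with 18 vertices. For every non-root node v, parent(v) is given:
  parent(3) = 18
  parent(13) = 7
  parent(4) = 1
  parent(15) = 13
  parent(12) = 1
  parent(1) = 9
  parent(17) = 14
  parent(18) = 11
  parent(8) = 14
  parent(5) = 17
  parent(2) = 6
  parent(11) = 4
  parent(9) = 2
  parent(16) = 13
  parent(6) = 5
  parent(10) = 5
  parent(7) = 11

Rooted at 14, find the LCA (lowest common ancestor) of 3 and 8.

14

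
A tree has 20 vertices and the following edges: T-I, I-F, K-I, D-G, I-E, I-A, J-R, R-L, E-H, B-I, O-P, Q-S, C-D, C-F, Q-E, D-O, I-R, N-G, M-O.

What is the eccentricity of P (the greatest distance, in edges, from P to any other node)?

8

Distances from P peak at 8, attained at S.
P – O – D – C – F – I – E – Q – S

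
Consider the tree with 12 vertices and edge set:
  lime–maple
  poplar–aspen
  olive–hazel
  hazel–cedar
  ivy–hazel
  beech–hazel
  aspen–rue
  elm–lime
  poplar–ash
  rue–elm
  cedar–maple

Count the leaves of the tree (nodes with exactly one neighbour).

4

The leaves are ash, beech, ivy, olive.
That is 4 leaves.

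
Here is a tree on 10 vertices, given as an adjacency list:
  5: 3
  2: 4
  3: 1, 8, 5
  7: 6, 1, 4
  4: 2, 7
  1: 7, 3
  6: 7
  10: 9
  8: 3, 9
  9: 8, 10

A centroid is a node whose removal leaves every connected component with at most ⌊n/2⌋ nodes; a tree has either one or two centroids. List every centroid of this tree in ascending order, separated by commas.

Removing 3 splits the tree into components of sizes 5, 3, 1; the largest is 5 ≤ ⌊10/2⌋ = 5.
Its neighbour 1 also leaves a largest component of size 5, so both are centroids.

1, 3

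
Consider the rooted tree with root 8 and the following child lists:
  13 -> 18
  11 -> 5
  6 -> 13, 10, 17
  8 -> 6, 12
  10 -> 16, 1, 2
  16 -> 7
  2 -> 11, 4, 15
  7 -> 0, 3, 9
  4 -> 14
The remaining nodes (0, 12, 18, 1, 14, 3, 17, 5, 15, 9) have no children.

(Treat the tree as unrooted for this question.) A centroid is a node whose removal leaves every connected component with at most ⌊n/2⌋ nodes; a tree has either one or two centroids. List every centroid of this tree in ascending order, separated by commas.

If 10 is removed the pieces have sizes 6, 6, 5, 1, all ≤ ⌊19/2⌋ = 9.
No neighbour of 10 does as well, so 10 is the unique centroid.

10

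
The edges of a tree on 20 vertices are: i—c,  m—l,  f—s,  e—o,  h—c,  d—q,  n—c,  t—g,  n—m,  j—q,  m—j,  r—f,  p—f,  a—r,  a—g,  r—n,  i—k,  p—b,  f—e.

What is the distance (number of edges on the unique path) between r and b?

Walking from r: r - f - p - b. Length 3.

3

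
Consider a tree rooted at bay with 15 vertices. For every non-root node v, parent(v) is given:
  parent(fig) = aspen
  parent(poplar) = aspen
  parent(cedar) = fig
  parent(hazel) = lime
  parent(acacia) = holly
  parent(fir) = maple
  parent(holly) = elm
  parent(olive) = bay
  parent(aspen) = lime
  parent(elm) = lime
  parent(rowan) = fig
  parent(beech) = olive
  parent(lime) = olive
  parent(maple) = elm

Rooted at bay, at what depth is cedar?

Path from bay to cedar: bay–olive–lime–aspen–fig–cedar, which has 5 edges.

5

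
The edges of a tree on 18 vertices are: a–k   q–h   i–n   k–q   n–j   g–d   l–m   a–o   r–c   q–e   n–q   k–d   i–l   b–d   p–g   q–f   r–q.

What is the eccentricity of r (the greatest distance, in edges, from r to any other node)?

A farthest node from r is p (m also at distance 5).
The path r-q-k-d-g-p has 5 edges.

5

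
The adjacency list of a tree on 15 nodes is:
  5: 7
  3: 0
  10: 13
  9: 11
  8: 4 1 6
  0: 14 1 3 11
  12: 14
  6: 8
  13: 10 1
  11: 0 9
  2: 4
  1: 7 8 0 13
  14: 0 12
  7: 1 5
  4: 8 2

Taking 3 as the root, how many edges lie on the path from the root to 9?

3 – 0 – 11 – 9 — 3 edges.

3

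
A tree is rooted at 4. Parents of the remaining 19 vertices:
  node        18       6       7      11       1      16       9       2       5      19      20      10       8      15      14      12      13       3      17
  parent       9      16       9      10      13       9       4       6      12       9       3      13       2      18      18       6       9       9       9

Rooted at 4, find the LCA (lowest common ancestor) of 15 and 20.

9

15's ancestor chain is 15, 18, 9, 4 and 20's is 20, 3, 9, 4; they first meet at 9.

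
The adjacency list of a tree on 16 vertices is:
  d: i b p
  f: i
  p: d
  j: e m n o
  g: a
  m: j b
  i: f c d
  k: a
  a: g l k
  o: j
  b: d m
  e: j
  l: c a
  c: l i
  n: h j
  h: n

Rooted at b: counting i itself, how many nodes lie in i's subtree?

7

i's subtree: {i, f, c, l, a, k, g}, size 7.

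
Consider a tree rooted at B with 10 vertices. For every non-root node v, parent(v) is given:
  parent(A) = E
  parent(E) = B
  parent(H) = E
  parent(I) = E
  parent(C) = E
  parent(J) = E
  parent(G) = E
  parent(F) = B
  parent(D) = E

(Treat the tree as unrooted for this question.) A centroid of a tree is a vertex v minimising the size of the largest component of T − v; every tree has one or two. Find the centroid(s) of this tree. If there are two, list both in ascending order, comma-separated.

E

Delete E: the remaining components have sizes 2, 1, 1, 1, 1, 1, 1, 1. Max 2 ≤ 5, so E is a centroid.
No neighbour of E does as well, so E is the unique centroid.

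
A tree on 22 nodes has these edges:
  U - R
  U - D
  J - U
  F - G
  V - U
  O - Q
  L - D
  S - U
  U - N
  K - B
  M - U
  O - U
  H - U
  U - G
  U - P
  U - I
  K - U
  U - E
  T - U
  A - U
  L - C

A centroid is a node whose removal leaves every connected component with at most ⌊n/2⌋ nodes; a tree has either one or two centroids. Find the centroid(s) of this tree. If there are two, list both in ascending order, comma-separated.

U

Delete U: the remaining components have sizes 3, 2, 2, 2, 1, 1, 1, 1, 1, 1, 1, 1, 1, 1, 1, 1. Max 3 ≤ 11, so U is a centroid.
Every other node leaves some component of size > 11, so the centroid is unique.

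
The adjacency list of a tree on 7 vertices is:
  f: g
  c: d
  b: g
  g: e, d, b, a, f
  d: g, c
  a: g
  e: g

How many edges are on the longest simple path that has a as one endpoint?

A farthest node from a is c.
The path a–g–d–c has 3 edges.

3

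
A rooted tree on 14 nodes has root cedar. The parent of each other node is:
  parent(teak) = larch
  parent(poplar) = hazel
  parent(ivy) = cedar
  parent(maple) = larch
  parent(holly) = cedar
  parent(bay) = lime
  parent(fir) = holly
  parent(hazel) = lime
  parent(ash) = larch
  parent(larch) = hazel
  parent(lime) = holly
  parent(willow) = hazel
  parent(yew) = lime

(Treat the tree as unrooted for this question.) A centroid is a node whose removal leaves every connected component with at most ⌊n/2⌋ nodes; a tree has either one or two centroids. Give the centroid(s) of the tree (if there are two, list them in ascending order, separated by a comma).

hazel, lime

Delete hazel: the remaining components have sizes 7, 4, 1, 1. Max 7 ≤ 7, so hazel is a centroid.
Its neighbour lime also leaves a largest component of size 7, so both are centroids.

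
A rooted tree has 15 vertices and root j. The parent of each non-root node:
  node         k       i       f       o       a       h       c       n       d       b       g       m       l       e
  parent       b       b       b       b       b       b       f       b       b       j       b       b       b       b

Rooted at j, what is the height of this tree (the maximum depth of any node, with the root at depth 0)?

3

c sits deepest: j – b – f – c — 3 edges from the root.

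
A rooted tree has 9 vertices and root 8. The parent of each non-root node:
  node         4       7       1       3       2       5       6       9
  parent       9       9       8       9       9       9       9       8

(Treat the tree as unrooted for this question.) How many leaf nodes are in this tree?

The leaves are 1, 2, 3, 4, 5, 6, 7.
That is 7 leaves.

7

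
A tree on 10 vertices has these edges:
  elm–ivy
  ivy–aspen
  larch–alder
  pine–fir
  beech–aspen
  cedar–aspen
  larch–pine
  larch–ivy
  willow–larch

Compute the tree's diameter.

5

A longest path is fir – pine – larch – ivy – aspen – cedar, with 5 edges.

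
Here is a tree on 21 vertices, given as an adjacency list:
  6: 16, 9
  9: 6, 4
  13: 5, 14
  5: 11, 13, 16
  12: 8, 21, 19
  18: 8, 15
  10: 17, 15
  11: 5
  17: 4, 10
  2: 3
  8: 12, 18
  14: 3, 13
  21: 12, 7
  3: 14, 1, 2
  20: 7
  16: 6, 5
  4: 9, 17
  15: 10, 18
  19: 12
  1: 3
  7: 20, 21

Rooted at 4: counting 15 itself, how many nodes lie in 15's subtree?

The subtree rooted at 15 contains: 15, 18, 8, 12, 21, 19, 7, 20 — 8 nodes.

8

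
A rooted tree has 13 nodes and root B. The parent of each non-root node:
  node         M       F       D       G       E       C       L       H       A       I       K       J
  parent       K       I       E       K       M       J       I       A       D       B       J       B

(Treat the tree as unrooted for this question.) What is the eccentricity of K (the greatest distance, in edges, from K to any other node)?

5

A farthest node from K is H.
The path K–M–E–D–A–H has 5 edges.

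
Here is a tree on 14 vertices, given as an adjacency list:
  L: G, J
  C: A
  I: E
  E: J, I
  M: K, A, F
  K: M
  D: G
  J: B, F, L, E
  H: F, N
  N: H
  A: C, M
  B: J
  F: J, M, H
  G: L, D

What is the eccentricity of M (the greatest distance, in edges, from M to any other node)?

The node farthest from M is D, via M-F-J-L-G-D — 5 edges.

5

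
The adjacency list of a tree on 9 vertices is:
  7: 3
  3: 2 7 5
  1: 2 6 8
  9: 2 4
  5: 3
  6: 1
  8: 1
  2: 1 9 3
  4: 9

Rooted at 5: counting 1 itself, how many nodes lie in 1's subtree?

3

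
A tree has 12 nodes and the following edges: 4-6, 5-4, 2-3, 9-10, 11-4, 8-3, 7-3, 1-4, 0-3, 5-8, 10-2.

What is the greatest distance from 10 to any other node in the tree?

Distances from 10 peak at 6, attained at 1 (11, 6 also at distance 6).
10 – 2 – 3 – 8 – 5 – 4 – 1

6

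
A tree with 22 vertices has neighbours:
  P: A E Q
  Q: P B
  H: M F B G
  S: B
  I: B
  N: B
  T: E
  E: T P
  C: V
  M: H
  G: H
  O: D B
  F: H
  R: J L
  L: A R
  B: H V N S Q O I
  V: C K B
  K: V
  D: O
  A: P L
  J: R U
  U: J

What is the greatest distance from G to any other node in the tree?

The node farthest from G is U, via G-H-B-Q-P-A-L-R-J-U — 9 edges.

9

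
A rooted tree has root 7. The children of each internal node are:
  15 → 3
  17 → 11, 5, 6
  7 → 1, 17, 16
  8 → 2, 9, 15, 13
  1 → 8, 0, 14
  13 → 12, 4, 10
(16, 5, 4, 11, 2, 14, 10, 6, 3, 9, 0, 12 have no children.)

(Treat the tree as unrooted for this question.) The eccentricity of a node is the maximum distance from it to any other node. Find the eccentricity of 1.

3

Distances from 1 peak at 3, attained at 3 (12, 5, 6, 4, 11, 10 also at distance 3).
1-8-15-3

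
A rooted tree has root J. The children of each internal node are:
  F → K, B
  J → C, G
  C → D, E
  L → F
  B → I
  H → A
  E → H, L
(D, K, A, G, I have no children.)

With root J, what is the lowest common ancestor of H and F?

Path H→root: H E C J; path F→root: F L E C J.
First common node: E.

E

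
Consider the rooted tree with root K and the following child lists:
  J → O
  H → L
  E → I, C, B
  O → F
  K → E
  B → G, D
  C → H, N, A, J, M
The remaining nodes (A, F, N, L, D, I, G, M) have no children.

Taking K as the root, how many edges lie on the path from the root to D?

3

Path from K to D: K → E → B → D, which has 3 edges.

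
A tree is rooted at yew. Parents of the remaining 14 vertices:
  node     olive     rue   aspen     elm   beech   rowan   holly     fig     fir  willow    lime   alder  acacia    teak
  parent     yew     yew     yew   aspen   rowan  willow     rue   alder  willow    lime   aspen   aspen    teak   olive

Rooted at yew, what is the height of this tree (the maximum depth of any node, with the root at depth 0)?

beech sits deepest: yew – aspen – lime – willow – rowan – beech — 5 edges from the root.

5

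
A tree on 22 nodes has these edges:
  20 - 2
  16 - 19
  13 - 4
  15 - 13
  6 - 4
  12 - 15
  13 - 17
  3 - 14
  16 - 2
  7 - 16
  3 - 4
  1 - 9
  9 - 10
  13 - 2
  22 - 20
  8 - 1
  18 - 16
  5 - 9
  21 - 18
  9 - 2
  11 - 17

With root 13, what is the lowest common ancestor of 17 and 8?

Path 17→root: 17 13; path 8→root: 8 1 9 2 13.
First common node: 13.

13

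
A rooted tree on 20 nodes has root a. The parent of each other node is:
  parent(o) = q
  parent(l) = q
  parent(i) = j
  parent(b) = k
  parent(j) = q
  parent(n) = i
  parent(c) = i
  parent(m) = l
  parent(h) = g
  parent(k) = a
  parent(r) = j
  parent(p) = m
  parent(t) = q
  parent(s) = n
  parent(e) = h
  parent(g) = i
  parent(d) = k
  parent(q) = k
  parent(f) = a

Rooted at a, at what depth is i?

4

a → k → q → j → i — 4 edges.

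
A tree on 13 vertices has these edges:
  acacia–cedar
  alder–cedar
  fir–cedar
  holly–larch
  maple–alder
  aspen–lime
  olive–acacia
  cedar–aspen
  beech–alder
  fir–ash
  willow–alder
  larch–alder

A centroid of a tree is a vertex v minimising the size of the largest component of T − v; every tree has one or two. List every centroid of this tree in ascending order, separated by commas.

cedar

If cedar is removed the pieces have sizes 6, 2, 2, 2, all ≤ ⌊13/2⌋ = 6.
No neighbour of cedar does as well, so cedar is the unique centroid.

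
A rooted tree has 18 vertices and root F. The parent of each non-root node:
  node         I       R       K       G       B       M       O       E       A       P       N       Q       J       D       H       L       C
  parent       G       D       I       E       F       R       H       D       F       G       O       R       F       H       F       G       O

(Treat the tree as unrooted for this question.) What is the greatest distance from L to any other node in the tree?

A farthest node from L is B (N, A, C, J also at distance 6).
The path L-G-E-D-H-F-B has 6 edges.

6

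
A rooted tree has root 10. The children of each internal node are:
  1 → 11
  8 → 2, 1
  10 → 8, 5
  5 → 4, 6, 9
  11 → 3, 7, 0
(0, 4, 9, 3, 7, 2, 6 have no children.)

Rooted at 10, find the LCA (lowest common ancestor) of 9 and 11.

10

9's ancestor chain is 9, 5, 10 and 11's is 11, 1, 8, 10; they first meet at 10.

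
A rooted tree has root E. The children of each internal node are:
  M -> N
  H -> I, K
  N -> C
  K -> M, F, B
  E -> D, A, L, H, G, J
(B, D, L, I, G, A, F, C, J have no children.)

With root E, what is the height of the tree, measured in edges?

5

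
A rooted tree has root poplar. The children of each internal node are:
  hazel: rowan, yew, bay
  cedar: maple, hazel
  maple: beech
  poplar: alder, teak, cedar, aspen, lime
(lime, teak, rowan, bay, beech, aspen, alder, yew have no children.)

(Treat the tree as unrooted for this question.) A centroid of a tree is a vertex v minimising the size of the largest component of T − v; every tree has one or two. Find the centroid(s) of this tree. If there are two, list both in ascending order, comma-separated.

If cedar is removed the pieces have sizes 5, 4, 2, all ≤ ⌊12/2⌋ = 6.
Every other node leaves some component of size > 6, so the centroid is unique.

cedar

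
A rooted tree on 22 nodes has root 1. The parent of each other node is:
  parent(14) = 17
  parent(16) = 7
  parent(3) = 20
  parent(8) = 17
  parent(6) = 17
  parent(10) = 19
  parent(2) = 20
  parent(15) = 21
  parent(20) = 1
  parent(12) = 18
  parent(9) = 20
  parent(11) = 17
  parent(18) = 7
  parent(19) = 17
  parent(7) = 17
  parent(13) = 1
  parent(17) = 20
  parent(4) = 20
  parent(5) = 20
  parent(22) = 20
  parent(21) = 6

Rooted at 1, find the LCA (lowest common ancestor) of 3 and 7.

Ancestors of 3 (toward the root): 3, 20, 1.
Ancestors of 7: 7, 17, 20, 1.
The deepest node appearing in both lists is 20.

20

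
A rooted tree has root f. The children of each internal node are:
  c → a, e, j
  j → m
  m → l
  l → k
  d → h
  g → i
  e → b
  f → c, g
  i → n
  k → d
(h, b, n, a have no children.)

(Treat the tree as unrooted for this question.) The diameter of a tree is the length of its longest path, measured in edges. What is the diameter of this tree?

10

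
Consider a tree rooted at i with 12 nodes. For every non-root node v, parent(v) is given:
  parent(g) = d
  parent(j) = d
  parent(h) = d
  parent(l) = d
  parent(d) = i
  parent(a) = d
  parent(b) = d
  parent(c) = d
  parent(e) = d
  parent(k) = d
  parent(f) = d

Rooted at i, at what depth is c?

i – d – c — 2 edges.

2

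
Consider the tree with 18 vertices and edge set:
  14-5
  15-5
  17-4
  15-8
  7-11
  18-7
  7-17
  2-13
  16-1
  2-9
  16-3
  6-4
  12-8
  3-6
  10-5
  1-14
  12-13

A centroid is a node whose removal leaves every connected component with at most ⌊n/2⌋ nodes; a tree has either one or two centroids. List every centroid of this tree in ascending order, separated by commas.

1, 14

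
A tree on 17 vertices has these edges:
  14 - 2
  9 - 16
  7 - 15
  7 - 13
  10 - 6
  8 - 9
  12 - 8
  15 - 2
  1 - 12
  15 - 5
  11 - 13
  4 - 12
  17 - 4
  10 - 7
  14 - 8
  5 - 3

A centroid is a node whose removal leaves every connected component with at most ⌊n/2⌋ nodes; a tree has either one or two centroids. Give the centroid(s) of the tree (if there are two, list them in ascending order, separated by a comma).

2

If 2 is removed the pieces have sizes 8, 8, all ≤ ⌊17/2⌋ = 8.
Every other node leaves some component of size > 8, so the centroid is unique.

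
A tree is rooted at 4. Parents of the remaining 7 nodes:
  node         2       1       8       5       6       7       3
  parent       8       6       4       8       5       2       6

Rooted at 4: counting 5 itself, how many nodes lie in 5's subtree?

4

Descendants of 5 (including itself): 5, 6, 3, 1. That's 4.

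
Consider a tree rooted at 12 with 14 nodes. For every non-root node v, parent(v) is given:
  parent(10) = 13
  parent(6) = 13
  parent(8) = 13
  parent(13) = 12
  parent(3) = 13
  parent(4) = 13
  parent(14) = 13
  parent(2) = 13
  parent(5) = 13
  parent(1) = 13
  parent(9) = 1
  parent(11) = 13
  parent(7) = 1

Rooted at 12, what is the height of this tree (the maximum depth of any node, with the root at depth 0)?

3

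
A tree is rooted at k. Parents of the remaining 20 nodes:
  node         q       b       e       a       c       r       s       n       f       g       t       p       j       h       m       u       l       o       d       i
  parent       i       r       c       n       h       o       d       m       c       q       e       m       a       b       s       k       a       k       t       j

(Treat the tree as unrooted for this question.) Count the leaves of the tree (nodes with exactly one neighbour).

Exactly 5 nodes have a single neighbour: f, g, l, p, u.

5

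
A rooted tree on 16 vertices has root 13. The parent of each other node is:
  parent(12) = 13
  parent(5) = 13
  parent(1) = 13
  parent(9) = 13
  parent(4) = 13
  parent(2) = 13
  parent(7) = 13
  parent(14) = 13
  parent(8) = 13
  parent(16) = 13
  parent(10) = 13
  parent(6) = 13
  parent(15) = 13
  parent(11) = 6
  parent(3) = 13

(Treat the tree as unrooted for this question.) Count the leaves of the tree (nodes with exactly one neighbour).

14

The leaves are 1, 2, 3, 4, 5, 7, 8, 9, 10, 11, 12, 14, 15, 16.
That is 14 leaves.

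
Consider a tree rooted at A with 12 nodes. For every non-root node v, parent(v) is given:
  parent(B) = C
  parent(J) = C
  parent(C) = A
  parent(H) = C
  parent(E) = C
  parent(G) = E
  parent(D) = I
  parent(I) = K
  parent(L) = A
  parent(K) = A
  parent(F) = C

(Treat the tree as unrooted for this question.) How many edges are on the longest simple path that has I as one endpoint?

5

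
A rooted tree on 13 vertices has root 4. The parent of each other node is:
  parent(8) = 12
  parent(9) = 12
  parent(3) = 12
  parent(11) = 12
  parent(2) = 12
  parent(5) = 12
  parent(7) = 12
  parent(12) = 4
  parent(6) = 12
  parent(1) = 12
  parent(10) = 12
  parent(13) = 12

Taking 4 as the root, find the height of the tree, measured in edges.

The longest root-to-leaf path is 4-12-5 (2 edges).

2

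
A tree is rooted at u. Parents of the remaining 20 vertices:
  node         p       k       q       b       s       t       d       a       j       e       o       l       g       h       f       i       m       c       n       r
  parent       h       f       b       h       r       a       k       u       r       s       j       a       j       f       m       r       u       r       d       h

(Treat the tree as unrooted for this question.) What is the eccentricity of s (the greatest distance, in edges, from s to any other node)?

The node farthest from s is t (l also at distance 7), via s – r – h – f – m – u – a – t — 7 edges.

7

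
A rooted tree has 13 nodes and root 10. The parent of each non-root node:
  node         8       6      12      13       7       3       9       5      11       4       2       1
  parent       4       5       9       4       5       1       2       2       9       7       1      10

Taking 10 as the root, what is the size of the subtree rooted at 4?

3

The subtree rooted at 4 contains: 4, 8, 13 — 3 nodes.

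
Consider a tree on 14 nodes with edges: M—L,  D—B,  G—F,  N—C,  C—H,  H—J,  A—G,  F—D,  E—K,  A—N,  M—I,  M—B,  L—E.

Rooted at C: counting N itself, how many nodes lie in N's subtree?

Descendants of N (including itself): N, A, G, F, D, B, M, L, I, E, K. That's 11.

11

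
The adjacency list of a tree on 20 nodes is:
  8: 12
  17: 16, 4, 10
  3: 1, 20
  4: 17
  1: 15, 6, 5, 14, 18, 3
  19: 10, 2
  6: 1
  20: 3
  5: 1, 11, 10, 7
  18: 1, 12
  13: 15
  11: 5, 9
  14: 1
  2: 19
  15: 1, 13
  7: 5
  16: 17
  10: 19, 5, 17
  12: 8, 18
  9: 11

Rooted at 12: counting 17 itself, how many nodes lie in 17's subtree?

3

17's subtree: {17, 16, 4}, size 3.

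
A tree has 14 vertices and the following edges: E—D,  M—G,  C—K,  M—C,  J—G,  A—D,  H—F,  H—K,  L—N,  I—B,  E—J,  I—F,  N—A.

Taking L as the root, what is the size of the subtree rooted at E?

10

Descendants of E (including itself): E, J, G, M, C, K, H, F, I, B. That's 10.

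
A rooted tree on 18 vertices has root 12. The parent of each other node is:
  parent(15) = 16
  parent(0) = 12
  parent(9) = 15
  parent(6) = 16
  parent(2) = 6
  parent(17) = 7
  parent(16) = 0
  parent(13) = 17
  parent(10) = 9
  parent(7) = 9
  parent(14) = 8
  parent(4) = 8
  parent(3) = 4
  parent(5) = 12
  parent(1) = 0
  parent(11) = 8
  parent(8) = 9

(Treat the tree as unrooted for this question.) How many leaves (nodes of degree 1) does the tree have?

8

Degree-1 nodes: 1, 2, 3, 5, 10, 11, 13, 14 — 8 of them.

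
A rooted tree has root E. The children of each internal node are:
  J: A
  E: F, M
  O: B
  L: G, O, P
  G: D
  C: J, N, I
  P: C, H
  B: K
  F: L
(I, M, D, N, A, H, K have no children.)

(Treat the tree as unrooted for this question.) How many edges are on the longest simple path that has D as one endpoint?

Distances from D peak at 6, attained at A.
D – G – L – P – C – J – A

6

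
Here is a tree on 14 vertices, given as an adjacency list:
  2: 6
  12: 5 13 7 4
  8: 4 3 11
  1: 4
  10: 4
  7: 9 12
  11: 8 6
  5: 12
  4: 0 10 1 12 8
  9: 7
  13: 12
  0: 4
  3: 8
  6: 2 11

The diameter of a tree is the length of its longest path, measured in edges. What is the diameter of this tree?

A longest path is 2 - 6 - 11 - 8 - 4 - 12 - 7 - 9, with 7 edges.

7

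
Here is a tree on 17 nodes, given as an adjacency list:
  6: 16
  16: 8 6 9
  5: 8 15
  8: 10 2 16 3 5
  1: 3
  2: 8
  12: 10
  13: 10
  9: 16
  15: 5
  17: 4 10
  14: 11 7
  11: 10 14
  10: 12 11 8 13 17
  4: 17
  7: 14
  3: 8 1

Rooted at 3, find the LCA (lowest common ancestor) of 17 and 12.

Ancestors of 17 (toward the root): 17, 10, 8, 3.
Ancestors of 12: 12, 10, 8, 3.
The deepest node appearing in both lists is 10.

10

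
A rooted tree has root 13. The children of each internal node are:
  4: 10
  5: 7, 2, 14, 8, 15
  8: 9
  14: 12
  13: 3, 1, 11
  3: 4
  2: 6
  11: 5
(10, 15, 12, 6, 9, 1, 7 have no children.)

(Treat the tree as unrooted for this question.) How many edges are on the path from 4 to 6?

6

4 - 3 - 13 - 11 - 5 - 2 - 6: 6 edges.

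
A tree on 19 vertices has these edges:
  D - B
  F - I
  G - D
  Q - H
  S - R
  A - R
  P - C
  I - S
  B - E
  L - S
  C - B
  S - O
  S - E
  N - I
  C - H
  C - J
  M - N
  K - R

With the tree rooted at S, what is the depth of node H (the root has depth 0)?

Path from S to H: S → E → B → C → H, which has 4 edges.

4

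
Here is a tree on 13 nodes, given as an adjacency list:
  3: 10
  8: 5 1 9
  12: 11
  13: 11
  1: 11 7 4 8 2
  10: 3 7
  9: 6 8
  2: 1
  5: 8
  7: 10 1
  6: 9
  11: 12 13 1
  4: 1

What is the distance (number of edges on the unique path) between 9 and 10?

4

9–8–1–7–10: 4 edges.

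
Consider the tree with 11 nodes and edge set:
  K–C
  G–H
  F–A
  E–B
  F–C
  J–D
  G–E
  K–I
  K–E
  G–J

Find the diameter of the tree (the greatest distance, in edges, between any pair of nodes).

BFS from D reaches A last, at distance 7; BFS from A confirms no node is farther.
Path: D - J - G - E - K - C - F - A.

7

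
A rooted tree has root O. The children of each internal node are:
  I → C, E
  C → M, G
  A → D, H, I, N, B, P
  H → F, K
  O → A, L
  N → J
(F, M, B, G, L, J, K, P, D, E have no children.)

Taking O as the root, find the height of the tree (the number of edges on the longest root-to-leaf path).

A deepest node is M, reached by O → A → I → C → M.
That path has 4 edges, so the height is 4.

4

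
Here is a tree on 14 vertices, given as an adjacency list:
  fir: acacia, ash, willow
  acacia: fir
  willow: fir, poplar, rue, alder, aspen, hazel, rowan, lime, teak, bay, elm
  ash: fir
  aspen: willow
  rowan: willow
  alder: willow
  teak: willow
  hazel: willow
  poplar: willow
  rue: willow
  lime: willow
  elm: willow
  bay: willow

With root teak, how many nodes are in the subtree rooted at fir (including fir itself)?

Descendants of fir (including itself): fir, acacia, ash. That's 3.

3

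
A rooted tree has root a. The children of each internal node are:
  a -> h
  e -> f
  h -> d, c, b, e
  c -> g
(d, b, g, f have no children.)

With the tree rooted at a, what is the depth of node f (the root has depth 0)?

3

a – h – e – f — 3 edges.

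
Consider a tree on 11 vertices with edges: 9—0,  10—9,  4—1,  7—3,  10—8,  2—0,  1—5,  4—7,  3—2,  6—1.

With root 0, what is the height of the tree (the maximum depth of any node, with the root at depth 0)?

6

5 sits deepest: 0 – 2 – 3 – 7 – 4 – 1 – 5 — 6 edges from the root.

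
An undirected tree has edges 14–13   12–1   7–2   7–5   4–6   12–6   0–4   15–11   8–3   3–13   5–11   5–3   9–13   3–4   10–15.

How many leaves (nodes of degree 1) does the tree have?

7

Exactly 7 nodes have a single neighbour: 0, 1, 2, 8, 9, 10, 14.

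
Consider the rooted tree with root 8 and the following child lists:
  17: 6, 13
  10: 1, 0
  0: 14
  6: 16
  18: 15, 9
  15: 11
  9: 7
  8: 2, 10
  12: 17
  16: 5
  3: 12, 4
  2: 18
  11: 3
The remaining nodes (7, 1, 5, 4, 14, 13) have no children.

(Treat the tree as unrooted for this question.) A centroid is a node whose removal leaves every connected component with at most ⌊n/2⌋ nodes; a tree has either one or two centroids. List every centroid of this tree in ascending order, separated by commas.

Removing 15 splits the tree into components of sizes 9, 9; the largest is 9 ≤ ⌊19/2⌋ = 9.
Every other node leaves some component of size > 9, so the centroid is unique.

15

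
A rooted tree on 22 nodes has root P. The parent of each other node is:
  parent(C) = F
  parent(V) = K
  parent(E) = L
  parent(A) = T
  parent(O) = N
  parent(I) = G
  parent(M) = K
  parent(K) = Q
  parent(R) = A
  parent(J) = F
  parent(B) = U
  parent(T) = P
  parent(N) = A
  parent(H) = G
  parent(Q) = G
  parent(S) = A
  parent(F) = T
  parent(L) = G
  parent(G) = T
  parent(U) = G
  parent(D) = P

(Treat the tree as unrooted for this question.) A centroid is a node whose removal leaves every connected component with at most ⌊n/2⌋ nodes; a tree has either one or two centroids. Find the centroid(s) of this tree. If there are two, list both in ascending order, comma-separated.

G, T

Removing T splits the tree into components of sizes 11, 5, 3, 2; the largest is 11 ≤ ⌊22/2⌋ = 11.
G is adjacent to T and is also a centroid (the largest component after removing it is likewise 11).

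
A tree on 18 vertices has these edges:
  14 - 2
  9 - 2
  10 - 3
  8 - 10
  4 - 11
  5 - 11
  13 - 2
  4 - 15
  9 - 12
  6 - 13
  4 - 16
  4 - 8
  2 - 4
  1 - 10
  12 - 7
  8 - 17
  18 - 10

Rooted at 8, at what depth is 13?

Climbing from 13 to the root: 13 → 2 → 4 → 8. That's 3 steps.

3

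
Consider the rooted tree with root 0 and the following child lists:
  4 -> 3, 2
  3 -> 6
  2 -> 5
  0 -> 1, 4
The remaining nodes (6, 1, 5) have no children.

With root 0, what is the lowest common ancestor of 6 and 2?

Ancestors of 6 (toward the root): 6, 3, 4, 0.
Ancestors of 2: 2, 4, 0.
The deepest node appearing in both lists is 4.

4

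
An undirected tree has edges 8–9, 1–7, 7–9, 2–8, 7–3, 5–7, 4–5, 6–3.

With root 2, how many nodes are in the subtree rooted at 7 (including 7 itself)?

7's subtree: {7, 3, 1, 5, 6, 4}, size 6.

6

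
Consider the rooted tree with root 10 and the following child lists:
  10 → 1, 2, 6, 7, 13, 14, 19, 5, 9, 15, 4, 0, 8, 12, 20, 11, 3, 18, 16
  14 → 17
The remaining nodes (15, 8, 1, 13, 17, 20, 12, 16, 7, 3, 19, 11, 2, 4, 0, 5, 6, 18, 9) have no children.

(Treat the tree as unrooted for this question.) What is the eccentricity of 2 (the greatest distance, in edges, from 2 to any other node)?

Distances from 2 peak at 3, attained at 17.
2-10-14-17

3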